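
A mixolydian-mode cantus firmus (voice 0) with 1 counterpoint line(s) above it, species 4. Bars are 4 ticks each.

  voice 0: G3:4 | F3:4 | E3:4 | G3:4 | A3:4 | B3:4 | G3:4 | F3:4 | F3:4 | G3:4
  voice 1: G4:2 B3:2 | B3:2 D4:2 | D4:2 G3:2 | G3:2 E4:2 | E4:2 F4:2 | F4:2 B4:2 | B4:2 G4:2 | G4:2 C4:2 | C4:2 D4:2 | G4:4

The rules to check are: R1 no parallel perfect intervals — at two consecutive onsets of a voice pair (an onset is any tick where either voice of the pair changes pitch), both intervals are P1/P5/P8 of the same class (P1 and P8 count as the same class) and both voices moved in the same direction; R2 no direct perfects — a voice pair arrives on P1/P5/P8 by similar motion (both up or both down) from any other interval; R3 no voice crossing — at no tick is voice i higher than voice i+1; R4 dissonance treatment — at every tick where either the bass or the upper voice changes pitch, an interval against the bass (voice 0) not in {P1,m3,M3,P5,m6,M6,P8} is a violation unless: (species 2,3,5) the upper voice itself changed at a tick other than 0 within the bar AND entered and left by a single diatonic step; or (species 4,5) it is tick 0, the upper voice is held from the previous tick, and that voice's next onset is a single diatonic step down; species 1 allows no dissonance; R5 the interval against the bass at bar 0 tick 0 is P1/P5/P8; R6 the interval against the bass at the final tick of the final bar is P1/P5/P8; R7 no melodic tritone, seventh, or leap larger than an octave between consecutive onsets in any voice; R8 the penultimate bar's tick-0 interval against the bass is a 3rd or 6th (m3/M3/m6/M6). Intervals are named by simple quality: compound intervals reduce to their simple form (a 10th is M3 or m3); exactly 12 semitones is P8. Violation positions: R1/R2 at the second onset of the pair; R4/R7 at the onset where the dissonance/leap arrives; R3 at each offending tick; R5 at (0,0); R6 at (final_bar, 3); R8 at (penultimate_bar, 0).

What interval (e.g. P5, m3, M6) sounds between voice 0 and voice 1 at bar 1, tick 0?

TT

voice 0=F3 voice 1=B3 -> TT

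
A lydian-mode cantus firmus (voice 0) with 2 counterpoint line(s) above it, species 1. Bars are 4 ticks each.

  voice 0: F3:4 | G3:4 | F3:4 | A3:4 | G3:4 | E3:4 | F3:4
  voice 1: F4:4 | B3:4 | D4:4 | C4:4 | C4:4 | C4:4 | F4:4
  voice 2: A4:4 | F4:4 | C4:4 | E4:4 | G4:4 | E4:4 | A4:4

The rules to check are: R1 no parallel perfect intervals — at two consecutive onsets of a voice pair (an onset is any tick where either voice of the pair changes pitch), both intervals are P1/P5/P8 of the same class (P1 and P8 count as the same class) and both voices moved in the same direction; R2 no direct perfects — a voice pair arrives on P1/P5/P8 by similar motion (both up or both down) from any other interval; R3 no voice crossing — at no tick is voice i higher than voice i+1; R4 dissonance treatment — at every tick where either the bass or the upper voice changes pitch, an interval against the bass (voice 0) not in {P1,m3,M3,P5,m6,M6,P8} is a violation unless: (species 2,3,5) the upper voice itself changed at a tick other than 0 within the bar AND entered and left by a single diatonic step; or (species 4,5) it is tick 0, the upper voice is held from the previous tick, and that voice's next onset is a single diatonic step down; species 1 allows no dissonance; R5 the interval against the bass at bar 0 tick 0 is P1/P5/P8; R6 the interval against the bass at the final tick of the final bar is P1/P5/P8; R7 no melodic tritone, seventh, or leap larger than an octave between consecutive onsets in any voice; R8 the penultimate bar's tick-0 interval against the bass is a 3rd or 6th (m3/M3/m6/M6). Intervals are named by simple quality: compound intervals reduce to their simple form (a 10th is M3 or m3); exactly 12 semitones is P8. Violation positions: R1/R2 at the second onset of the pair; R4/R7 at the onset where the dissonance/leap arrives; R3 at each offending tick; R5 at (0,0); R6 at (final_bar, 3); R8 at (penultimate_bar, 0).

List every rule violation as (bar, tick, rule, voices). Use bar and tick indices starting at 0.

(0, 0, R5, (0, 2))
(1, 0, R4, (0, 2))
(1, 0, R7, (1,))
(2, 0, R2, (0, 2))
(2, 0, R3, (1, 2))
(2, 1, R3, (1, 2))
(2, 2, R3, (1, 2))
(2, 3, R3, (1, 2))
(3, 0, R1, (0, 2))
(4, 0, R4, (0, 1))
(5, 0, R1, (0, 2))
(5, 0, R8, (0, 2))
(6, 0, R2, (0, 1))
(6, 3, R6, (0, 2))

bar 0: v0=F3 v1=F4 v2=A4 downbeat M3
bar 1: v0=G3 v1=B3 v2=F4 downbeat m7
bar 2: v0=F3 v1=D4 v2=C4 downbeat P5
bar 3: v0=A3 v1=C4 v2=E4 downbeat P5
bar 4: v0=G3 v1=C4 v2=G4 downbeat P8
bar 5: v0=E3 v1=C4 v2=E4 downbeat P8
bar 6: v0=F3 v1=F4 v2=A4 downbeat M3
  -> R5 @ bar 0 tick 0 v(0, 2): opens on M3
  -> R4 @ bar 1 tick 0 v(0, 2): G3/F4 m7 untreated
  -> R7 @ bar 1 tick 0 v(1,): F4->B3 leap 6st
  -> R2 @ bar 2 tick 0 v(0, 2): G3/F4 m7 -> F3/C4 P5 similar
  -> R3 @ bar 2 tick 0 v(1, 2): D4 above C4
  -> R3 @ bar 2 tick 1 v(1, 2): D4 above C4
  -> R3 @ bar 2 tick 2 v(1, 2): D4 above C4
  -> R3 @ bar 2 tick 3 v(1, 2): D4 above C4
  -> R1 @ bar 3 tick 0 v(0, 2): F3/C4 P5 -> A3/E4 P5 similar
  -> R4 @ bar 4 tick 0 v(0, 1): G3/C4 P4 untreated
  -> R1 @ bar 5 tick 0 v(0, 2): G3/G4 P8 -> E3/E4 P8 similar
  -> R8 @ bar 5 tick 0 v(0, 2): penult P8 not 3rd/6th
  -> R2 @ bar 6 tick 0 v(0, 1): E3/C4 m6 -> F3/F4 P8 similar
  -> R6 @ bar 6 tick 3 v(0, 2): closes on M3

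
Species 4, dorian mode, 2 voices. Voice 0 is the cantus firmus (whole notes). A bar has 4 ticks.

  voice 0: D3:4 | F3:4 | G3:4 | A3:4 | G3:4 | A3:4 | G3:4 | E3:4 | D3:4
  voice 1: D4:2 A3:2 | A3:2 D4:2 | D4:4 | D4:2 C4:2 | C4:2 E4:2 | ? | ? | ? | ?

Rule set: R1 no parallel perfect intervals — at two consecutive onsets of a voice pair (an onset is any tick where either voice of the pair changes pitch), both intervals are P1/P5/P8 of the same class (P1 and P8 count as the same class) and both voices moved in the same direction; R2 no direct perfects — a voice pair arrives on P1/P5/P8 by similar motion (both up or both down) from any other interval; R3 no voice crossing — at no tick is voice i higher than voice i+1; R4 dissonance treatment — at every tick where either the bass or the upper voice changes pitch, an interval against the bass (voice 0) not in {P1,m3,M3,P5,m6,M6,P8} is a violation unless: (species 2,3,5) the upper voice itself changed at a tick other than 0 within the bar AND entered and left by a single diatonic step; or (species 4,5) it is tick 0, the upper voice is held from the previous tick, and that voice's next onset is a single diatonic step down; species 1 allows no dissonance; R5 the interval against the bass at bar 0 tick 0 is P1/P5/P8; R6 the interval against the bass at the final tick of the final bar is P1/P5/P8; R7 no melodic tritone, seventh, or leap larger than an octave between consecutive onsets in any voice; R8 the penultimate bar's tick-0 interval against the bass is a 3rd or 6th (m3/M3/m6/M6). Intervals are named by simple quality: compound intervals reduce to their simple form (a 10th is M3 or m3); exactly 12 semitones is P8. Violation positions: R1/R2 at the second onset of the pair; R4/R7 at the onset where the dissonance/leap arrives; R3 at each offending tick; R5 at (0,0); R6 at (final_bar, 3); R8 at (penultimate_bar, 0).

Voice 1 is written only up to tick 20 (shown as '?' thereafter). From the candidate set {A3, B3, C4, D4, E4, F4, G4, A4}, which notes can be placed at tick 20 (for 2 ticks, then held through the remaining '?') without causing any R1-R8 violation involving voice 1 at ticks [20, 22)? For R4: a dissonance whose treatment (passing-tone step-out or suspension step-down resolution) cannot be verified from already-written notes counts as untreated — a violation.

A3: legal
B3: violates R4
C4: legal
D4: violates R4
E4: legal
F4: legal
G4: violates R4
A4: violates R2

{A3, C4, E4, F4}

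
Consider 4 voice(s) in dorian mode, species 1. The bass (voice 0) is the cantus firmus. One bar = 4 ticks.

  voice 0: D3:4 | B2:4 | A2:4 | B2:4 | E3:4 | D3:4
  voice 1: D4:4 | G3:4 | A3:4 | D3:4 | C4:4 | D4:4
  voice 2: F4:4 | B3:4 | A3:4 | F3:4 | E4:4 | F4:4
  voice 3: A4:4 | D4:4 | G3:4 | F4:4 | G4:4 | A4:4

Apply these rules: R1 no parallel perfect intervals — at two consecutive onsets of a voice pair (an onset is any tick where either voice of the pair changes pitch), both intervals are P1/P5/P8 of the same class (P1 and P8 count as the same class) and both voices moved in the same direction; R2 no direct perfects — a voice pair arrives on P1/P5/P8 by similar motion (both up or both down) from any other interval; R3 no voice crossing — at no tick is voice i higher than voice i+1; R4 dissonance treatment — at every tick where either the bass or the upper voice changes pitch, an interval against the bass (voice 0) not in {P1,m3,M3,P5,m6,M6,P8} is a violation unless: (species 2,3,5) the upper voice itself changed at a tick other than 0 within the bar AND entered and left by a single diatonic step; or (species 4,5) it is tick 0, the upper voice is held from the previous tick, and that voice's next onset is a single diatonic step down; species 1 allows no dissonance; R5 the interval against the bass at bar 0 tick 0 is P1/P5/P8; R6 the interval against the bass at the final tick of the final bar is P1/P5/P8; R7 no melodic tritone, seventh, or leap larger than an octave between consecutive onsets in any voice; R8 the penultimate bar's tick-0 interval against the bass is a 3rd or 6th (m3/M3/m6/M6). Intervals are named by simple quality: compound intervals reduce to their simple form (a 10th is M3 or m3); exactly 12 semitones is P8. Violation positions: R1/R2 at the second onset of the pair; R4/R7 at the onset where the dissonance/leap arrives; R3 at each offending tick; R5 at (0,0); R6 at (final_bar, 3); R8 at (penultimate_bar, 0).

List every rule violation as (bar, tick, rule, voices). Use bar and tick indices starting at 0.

(0, 0, R5, (0, 2))
(1, 0, R1, (1, 3))
(1, 0, R2, (0, 2))
(1, 0, R7, (2,))
(2, 0, R1, (0, 2))
(2, 0, R3, (2, 3))
(2, 0, R4, (0, 3))
(2, 1, R3, (2, 3))
(2, 2, R3, (2, 3))
(2, 3, R3, (2, 3))
(3, 0, R4, (0, 2))
(3, 0, R4, (0, 3))
(3, 0, R7, (3,))
(4, 0, R2, (0, 2))
(4, 0, R2, (1, 3))
(4, 0, R7, (1,))
(4, 0, R7, (2,))
(4, 0, R8, (0, 2))
(5, 0, R1, (1, 3))
(5, 3, R6, (0, 2))

bar 0: v0=D3 v1=D4 v2=F4 v3=A4 downbeat P5
bar 1: v0=B2 v1=G3 v2=B3 v3=D4 downbeat m3
bar 2: v0=A2 v1=A3 v2=A3 v3=G3 downbeat m7
bar 3: v0=B2 v1=D3 v2=F3 v3=F4 downbeat TT
bar 4: v0=E3 v1=C4 v2=E4 v3=G4 downbeat m3
bar 5: v0=D3 v1=D4 v2=F4 v3=A4 downbeat P5
  -> R5 @ bar 0 tick 0 v(0, 2): opens on m3
  -> R1 @ bar 1 tick 0 v(1, 3): D4/A4 P5 -> G3/D4 P5 similar
  -> R2 @ bar 1 tick 0 v(0, 2): D3/F4 m3 -> B2/B3 P8 similar
  -> R7 @ bar 1 tick 0 v(2,): F4->B3 leap 6st
  -> R1 @ bar 2 tick 0 v(0, 2): B2/B3 P8 -> A2/A3 P8 similar
  -> R3 @ bar 2 tick 0 v(2, 3): A3 above G3
  -> R4 @ bar 2 tick 0 v(0, 3): A2/G3 m7 untreated
  -> R3 @ bar 2 tick 1 v(2, 3): A3 above G3
  -> R3 @ bar 2 tick 2 v(2, 3): A3 above G3
  -> R3 @ bar 2 tick 3 v(2, 3): A3 above G3
  -> R4 @ bar 3 tick 0 v(0, 2): B2/F3 TT untreated
  -> R4 @ bar 3 tick 0 v(0, 3): B2/F4 TT untreated
  -> R7 @ bar 3 tick 0 v(3,): G3->F4 leap 10st
  -> R2 @ bar 4 tick 0 v(0, 2): B2/F3 TT -> E3/E4 P8 similar
  -> R2 @ bar 4 tick 0 v(1, 3): D3/F4 m3 -> C4/G4 P5 similar
  -> R7 @ bar 4 tick 0 v(1,): D3->C4 leap 10st
  -> R7 @ bar 4 tick 0 v(2,): F3->E4 leap 11st
  -> R8 @ bar 4 tick 0 v(0, 2): penult P8 not 3rd/6th
  -> R1 @ bar 5 tick 0 v(1, 3): C4/G4 P5 -> D4/A4 P5 similar
  -> R6 @ bar 5 tick 3 v(0, 2): closes on m3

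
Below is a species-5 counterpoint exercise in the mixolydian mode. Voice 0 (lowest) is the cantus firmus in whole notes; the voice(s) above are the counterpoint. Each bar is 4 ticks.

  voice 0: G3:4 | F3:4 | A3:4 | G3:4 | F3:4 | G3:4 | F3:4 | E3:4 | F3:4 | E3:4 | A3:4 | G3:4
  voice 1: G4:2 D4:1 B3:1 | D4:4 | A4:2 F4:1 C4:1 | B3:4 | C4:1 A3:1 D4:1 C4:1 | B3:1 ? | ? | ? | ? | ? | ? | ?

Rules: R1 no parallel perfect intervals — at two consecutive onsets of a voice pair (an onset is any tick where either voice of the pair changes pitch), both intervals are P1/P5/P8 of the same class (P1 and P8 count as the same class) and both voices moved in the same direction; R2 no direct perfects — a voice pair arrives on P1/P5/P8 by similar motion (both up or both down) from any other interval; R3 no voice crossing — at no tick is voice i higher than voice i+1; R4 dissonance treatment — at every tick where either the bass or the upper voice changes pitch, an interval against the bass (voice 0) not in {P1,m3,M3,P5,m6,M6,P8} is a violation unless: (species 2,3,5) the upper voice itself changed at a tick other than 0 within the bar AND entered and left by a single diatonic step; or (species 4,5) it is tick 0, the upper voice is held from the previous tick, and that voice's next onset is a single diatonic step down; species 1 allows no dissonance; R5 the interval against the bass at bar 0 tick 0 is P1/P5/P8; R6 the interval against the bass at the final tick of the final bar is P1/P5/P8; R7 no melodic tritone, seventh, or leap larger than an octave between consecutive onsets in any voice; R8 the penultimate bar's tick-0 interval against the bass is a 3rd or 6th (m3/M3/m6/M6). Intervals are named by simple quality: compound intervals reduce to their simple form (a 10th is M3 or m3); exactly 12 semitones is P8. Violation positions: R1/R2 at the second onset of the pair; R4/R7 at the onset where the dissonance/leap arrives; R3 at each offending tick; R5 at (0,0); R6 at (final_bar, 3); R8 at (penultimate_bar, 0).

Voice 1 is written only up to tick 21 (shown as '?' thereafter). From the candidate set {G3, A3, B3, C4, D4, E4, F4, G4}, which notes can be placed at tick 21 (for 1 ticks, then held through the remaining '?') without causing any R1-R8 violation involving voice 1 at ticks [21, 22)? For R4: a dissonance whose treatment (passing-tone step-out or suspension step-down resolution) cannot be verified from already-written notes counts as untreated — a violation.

{B3, D4, E4, G3, G4}

G3: legal
A3: violates R4
B3: legal
C4: violates R4
D4: legal
E4: legal
F4: violates R4,R7
G4: legal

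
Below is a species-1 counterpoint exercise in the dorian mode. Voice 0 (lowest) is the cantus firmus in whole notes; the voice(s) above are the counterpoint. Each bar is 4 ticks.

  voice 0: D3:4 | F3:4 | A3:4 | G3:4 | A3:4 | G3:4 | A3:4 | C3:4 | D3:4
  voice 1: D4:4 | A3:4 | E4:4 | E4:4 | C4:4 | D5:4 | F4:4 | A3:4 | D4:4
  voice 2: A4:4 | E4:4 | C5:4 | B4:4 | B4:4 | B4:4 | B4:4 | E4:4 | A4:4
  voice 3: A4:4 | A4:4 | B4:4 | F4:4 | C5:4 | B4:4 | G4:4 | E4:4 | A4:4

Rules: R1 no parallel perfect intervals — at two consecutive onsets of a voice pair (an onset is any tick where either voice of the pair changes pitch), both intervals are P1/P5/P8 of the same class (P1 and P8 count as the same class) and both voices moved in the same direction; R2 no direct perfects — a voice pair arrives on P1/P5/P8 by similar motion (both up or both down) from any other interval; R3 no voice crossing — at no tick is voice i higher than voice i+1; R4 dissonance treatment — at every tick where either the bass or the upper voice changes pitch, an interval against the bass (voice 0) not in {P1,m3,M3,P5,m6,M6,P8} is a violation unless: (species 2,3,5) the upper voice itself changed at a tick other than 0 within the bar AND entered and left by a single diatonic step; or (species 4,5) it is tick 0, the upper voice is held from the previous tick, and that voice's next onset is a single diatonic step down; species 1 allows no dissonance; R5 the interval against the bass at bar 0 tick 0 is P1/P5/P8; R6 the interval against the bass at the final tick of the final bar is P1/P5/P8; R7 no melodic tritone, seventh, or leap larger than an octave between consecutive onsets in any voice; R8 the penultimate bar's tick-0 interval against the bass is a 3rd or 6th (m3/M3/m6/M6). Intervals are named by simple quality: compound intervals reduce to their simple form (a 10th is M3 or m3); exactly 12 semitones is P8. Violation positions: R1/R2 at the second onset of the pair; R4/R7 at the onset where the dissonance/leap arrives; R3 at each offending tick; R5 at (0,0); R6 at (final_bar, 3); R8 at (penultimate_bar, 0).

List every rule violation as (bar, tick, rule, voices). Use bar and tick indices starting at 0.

(1, 0, R1, (1, 2))
(1, 0, R4, (0, 2))
(2, 0, R2, (0, 1))
(2, 0, R2, (1, 3))
(2, 0, R3, (2, 3))
(2, 0, R4, (0, 3))
(2, 1, R3, (2, 3))
(2, 2, R3, (2, 3))
(2, 3, R3, (2, 3))
(3, 0, R3, (2, 3))
(3, 0, R4, (0, 3))
(3, 0, R7, (3,))
(3, 1, R3, (2, 3))
(3, 2, R3, (2, 3))
(3, 3, R3, (2, 3))
(4, 0, R4, (0, 2))
(5, 0, R3, (1, 2))
(5, 0, R7, (1,))
(5, 1, R3, (1, 2))
(5, 2, R3, (1, 2))
(5, 3, R3, (1, 2))
(6, 0, R3, (2, 3))
(6, 0, R4, (0, 2))
(6, 0, R4, (0, 3))
(6, 1, R3, (2, 3))
(6, 2, R3, (2, 3))
(6, 3, R3, (2, 3))
(7, 0, R2, (1, 2))
(7, 0, R2, (1, 3))
(7, 0, R2, (2, 3))
(8, 0, R1, (1, 2))
(8, 0, R1, (1, 3))
(8, 0, R1, (2, 3))
(8, 0, R2, (0, 1))
(8, 0, R2, (0, 2))
(8, 0, R2, (0, 3))

bar 0: v0=D3 v1=D4 v2=A4 v3=A4 downbeat P5
bar 1: v0=F3 v1=A3 v2=E4 v3=A4 downbeat M3
bar 2: v0=A3 v1=E4 v2=C5 v3=B4 downbeat M2
bar 3: v0=G3 v1=E4 v2=B4 v3=F4 downbeat m7
bar 4: v0=A3 v1=C4 v2=B4 v3=C5 downbeat m3
bar 5: v0=G3 v1=D5 v2=B4 v3=B4 downbeat M3
bar 6: v0=A3 v1=F4 v2=B4 v3=G4 downbeat m7
bar 7: v0=C3 v1=A3 v2=E4 v3=E4 downbeat M3
bar 8: v0=D3 v1=D4 v2=A4 v3=A4 downbeat P5
  -> R1 @ bar 1 tick 0 v(1, 2): D4/A4 P5 -> A3/E4 P5 similar
  -> R4 @ bar 1 tick 0 v(0, 2): F3/E4 M7 untreated
  -> R2 @ bar 2 tick 0 v(0, 1): F3/A3 M3 -> A3/E4 P5 similar
  -> R2 @ bar 2 tick 0 v(1, 3): A3/A4 P8 -> E4/B4 P5 similar
  -> R3 @ bar 2 tick 0 v(2, 3): C5 above B4
  -> R4 @ bar 2 tick 0 v(0, 3): A3/B4 M2 untreated
  -> R3 @ bar 2 tick 1 v(2, 3): C5 above B4
  -> R3 @ bar 2 tick 2 v(2, 3): C5 above B4
  -> R3 @ bar 2 tick 3 v(2, 3): C5 above B4
  -> R3 @ bar 3 tick 0 v(2, 3): B4 above F4
  -> R4 @ bar 3 tick 0 v(0, 3): G3/F4 m7 untreated
  -> R7 @ bar 3 tick 0 v(3,): B4->F4 leap 6st
  -> R3 @ bar 3 tick 1 v(2, 3): B4 above F4
  -> R3 @ bar 3 tick 2 v(2, 3): B4 above F4
  -> R3 @ bar 3 tick 3 v(2, 3): B4 above F4
  -> R4 @ bar 4 tick 0 v(0, 2): A3/B4 M2 untreated
  -> R3 @ bar 5 tick 0 v(1, 2): D5 above B4
  -> R7 @ bar 5 tick 0 v(1,): C4->D5 leap 14st
  -> R3 @ bar 5 tick 1 v(1, 2): D5 above B4
  -> R3 @ bar 5 tick 2 v(1, 2): D5 above B4
  -> R3 @ bar 5 tick 3 v(1, 2): D5 above B4
  -> R3 @ bar 6 tick 0 v(2, 3): B4 above G4
  -> R4 @ bar 6 tick 0 v(0, 2): A3/B4 M2 untreated
  -> R4 @ bar 6 tick 0 v(0, 3): A3/G4 m7 untreated
  -> R3 @ bar 6 tick 1 v(2, 3): B4 above G4
  -> R3 @ bar 6 tick 2 v(2, 3): B4 above G4
  -> R3 @ bar 6 tick 3 v(2, 3): B4 above G4
  -> R2 @ bar 7 tick 0 v(1, 2): F4/B4 TT -> A3/E4 P5 similar
  -> R2 @ bar 7 tick 0 v(1, 3): F4/G4 M2 -> A3/E4 P5 similar
  -> R2 @ bar 7 tick 0 v(2, 3): B4/G4 M3 -> E4/E4 P1 similar
  -> R1 @ bar 8 tick 0 v(1, 2): A3/E4 P5 -> D4/A4 P5 similar
  -> R1 @ bar 8 tick 0 v(1, 3): A3/E4 P5 -> D4/A4 P5 similar
  -> R1 @ bar 8 tick 0 v(2, 3): E4/E4 P1 -> A4/A4 P1 similar
  -> R2 @ bar 8 tick 0 v(0, 1): C3/A3 M6 -> D3/D4 P8 similar
  -> R2 @ bar 8 tick 0 v(0, 2): C3/E4 M3 -> D3/A4 P5 similar
  -> R2 @ bar 8 tick 0 v(0, 3): C3/E4 M3 -> D3/A4 P5 similar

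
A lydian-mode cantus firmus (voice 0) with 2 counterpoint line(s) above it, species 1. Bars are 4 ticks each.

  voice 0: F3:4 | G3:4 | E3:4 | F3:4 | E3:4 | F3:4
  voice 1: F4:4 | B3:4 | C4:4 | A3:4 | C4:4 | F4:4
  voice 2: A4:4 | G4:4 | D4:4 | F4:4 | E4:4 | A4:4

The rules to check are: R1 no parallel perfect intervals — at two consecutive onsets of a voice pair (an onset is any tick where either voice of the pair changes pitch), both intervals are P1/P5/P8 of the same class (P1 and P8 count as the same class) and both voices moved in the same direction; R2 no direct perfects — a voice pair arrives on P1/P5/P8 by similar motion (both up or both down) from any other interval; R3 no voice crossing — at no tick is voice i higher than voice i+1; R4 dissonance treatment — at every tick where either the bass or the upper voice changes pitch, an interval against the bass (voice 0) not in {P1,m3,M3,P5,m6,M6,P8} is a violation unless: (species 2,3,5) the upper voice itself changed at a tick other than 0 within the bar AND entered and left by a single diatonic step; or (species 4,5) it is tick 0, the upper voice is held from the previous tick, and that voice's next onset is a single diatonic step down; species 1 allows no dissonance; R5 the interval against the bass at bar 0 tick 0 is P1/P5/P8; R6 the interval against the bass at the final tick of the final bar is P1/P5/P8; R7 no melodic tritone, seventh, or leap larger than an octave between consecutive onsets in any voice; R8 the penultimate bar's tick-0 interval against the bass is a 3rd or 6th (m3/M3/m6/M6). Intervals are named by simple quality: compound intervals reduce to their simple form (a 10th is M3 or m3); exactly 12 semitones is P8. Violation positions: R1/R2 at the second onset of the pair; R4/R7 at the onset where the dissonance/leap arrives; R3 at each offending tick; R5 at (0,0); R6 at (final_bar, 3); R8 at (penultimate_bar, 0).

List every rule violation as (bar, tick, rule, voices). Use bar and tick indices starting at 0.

bar 0: v0=F3 v1=F4 v2=A4 downbeat M3
bar 1: v0=G3 v1=B3 v2=G4 downbeat P8
bar 2: v0=E3 v1=C4 v2=D4 downbeat m7
bar 3: v0=F3 v1=A3 v2=F4 downbeat P8
bar 4: v0=E3 v1=C4 v2=E4 downbeat P8
bar 5: v0=F3 v1=F4 v2=A4 downbeat M3
  -> R5 @ bar 0 tick 0 v(0, 2): opens on M3
  -> R7 @ bar 1 tick 0 v(1,): F4->B3 leap 6st
  -> R4 @ bar 2 tick 0 v(0, 2): E3/D4 m7 untreated
  -> R2 @ bar 3 tick 0 v(0, 2): E3/D4 m7 -> F3/F4 P8 similar
  -> R1 @ bar 4 tick 0 v(0, 2): F3/F4 P8 -> E3/E4 P8 similar
  -> R8 @ bar 4 tick 0 v(0, 2): penult P8 not 3rd/6th
  -> R2 @ bar 5 tick 0 v(0, 1): E3/C4 m6 -> F3/F4 P8 similar
  -> R6 @ bar 5 tick 3 v(0, 2): closes on M3

(0, 0, R5, (0, 2))
(1, 0, R7, (1,))
(2, 0, R4, (0, 2))
(3, 0, R2, (0, 2))
(4, 0, R1, (0, 2))
(4, 0, R8, (0, 2))
(5, 0, R2, (0, 1))
(5, 3, R6, (0, 2))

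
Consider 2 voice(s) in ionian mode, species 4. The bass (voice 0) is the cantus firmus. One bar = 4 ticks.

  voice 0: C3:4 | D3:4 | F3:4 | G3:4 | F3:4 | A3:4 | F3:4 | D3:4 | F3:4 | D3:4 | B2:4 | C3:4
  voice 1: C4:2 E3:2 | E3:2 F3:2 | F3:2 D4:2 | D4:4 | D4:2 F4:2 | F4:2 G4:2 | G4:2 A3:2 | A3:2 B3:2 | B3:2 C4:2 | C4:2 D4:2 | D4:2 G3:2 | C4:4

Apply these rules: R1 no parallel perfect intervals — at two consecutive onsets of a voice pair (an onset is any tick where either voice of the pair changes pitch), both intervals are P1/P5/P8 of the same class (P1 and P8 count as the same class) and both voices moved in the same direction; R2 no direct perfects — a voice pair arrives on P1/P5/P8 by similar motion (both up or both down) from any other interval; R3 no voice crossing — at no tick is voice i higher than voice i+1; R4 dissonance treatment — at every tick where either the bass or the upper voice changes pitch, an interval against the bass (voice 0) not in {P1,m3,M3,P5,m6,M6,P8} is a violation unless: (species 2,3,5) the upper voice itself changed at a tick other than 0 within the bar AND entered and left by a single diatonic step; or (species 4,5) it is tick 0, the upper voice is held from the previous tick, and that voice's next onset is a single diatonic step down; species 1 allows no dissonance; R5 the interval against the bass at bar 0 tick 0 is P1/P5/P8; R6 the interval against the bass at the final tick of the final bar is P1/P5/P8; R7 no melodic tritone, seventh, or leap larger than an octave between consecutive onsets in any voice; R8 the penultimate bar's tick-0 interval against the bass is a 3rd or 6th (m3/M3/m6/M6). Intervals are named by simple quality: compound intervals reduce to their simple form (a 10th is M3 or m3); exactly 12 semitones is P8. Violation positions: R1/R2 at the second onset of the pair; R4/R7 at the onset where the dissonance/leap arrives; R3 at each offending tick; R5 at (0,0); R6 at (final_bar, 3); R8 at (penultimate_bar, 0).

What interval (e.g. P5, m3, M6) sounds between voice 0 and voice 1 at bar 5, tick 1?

voice 0=A3 voice 1=F4 -> m6

m6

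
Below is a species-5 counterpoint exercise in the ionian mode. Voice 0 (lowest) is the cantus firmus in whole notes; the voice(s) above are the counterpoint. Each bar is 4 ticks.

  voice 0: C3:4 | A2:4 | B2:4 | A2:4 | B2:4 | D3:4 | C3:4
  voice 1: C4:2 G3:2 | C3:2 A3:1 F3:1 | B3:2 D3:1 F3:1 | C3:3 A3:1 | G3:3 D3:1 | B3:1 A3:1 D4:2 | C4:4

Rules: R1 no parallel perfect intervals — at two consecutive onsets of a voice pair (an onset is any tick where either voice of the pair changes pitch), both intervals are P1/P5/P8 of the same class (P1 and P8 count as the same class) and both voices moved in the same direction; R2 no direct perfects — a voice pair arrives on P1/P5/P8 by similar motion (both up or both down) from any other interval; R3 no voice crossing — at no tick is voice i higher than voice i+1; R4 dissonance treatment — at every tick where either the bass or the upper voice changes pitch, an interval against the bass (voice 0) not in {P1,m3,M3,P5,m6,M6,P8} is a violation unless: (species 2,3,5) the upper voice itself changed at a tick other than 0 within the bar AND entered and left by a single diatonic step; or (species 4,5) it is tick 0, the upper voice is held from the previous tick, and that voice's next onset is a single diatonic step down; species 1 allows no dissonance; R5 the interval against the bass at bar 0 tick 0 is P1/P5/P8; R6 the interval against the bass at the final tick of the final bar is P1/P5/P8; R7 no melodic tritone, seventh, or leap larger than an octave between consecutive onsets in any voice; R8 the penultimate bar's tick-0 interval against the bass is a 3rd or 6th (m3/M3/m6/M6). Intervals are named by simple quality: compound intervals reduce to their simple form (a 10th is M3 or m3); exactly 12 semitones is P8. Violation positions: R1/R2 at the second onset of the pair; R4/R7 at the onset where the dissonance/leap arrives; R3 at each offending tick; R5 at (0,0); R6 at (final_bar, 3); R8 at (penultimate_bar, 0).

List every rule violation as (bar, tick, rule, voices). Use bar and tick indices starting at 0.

bar 0: v0=C3 v1=C4 downbeat P8
bar 1: v0=A2 v1=C3 downbeat m3
bar 2: v0=B2 v1=B3 downbeat P8
bar 3: v0=A2 v1=C3 downbeat m3
bar 4: v0=B2 v1=G3 downbeat m6
bar 5: v0=D3 v1=B3 downbeat M6
bar 6: v0=C3 v1=C4 downbeat P8
  -> R2 @ bar 2 tick 0 v(0, 1): A2/F3 m6 -> B2/B3 P8 similar
  -> R7 @ bar 2 tick 0 v(1,): F3->B3 leap 6st
  -> R4 @ bar 2 tick 3 v(0, 1): B2/F3 TT untreated
  -> R1 @ bar 6 tick 0 v(0, 1): D3/D4 P8 -> C3/C4 P8 similar

(2, 0, R2, (0, 1))
(2, 0, R7, (1,))
(2, 3, R4, (0, 1))
(6, 0, R1, (0, 1))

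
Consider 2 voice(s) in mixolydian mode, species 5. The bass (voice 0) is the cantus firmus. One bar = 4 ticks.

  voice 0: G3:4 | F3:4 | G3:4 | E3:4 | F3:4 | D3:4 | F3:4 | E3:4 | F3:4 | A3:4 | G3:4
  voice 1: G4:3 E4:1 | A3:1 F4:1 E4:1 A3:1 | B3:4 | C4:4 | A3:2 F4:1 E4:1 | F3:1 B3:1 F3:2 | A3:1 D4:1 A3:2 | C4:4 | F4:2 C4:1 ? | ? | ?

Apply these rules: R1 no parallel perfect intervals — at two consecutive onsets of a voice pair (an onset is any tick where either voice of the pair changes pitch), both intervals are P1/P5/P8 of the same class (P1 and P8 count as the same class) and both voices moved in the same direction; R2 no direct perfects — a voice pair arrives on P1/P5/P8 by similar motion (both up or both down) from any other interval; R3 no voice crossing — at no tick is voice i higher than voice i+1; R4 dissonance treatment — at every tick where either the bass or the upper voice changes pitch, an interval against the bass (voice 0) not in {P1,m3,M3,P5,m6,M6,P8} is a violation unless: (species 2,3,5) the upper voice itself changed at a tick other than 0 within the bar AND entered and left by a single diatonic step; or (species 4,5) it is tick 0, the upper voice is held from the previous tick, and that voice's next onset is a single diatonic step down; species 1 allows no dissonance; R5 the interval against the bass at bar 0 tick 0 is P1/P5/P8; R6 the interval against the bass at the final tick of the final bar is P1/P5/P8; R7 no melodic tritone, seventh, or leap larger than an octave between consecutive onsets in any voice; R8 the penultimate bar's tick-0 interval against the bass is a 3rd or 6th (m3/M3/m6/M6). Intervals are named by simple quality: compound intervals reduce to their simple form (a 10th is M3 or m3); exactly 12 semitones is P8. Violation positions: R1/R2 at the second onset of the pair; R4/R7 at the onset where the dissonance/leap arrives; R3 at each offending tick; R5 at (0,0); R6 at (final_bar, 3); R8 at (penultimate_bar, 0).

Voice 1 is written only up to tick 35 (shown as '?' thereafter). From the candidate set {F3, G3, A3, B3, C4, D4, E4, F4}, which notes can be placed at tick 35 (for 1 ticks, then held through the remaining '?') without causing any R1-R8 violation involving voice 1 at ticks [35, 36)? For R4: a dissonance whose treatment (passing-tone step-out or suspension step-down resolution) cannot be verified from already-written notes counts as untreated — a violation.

F3: legal
G3: violates R4
A3: legal
B3: violates R4
C4: legal
D4: legal
E4: violates R4
F4: legal

{A3, C4, D4, F3, F4}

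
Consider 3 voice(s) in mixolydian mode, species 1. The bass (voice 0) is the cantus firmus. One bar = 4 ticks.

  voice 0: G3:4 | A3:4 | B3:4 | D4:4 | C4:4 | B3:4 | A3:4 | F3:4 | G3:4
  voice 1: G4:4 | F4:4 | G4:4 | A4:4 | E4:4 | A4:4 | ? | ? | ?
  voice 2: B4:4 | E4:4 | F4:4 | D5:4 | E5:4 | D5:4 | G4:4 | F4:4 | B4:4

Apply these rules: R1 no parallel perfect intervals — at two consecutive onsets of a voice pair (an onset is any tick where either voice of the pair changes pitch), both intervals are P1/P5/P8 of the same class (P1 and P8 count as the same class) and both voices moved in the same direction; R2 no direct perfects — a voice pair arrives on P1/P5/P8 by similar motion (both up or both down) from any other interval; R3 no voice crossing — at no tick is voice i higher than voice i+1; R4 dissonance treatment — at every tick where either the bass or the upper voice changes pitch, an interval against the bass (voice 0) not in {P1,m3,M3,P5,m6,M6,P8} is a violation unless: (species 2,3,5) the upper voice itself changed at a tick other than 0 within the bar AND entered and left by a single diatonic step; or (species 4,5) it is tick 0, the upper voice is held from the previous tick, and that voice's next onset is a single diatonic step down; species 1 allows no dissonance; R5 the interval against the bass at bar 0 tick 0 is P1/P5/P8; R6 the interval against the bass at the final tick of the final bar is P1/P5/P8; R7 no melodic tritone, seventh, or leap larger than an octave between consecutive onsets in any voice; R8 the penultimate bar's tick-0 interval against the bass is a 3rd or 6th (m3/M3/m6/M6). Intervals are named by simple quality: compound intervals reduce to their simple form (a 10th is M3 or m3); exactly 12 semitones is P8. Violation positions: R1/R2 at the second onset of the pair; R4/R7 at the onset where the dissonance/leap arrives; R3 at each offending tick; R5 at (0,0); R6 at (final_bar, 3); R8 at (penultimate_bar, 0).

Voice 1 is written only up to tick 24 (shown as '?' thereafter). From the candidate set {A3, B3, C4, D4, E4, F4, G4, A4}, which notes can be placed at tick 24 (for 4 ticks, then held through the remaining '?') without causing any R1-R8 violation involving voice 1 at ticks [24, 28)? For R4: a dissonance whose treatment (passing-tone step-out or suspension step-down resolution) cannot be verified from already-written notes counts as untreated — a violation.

{F4}

A3: violates R2
B3: violates R4,R7
C4: violates R2
D4: violates R4
E4: violates R2
F4: legal
G4: violates R2,R4
A4: violates R3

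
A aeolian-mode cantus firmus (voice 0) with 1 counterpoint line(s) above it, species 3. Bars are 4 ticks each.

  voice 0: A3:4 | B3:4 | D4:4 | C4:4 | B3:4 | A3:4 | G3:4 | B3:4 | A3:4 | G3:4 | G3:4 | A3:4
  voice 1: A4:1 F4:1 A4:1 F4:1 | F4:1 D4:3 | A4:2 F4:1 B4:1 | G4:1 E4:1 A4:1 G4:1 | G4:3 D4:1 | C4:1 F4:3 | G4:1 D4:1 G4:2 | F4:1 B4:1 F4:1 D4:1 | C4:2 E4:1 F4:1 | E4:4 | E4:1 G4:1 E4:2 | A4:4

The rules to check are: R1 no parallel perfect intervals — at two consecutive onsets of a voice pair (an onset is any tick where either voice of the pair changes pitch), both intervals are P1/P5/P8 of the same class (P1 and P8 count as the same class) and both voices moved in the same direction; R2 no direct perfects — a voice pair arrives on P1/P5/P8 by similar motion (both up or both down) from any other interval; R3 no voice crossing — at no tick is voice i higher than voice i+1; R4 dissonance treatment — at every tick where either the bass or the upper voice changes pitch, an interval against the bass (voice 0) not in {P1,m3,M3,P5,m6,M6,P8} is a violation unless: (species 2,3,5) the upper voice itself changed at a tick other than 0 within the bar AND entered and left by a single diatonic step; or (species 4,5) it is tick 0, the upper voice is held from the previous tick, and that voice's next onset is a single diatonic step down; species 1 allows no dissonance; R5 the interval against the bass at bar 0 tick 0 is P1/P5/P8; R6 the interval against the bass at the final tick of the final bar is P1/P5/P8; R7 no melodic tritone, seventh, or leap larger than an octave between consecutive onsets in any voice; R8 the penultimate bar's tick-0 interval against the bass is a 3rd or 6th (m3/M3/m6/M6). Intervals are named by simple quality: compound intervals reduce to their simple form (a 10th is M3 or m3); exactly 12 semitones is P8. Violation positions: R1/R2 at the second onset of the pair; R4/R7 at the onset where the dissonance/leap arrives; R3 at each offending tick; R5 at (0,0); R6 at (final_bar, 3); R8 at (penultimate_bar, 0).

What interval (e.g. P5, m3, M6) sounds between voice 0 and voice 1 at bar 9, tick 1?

M6

voice 0=G3 voice 1=E4 -> M6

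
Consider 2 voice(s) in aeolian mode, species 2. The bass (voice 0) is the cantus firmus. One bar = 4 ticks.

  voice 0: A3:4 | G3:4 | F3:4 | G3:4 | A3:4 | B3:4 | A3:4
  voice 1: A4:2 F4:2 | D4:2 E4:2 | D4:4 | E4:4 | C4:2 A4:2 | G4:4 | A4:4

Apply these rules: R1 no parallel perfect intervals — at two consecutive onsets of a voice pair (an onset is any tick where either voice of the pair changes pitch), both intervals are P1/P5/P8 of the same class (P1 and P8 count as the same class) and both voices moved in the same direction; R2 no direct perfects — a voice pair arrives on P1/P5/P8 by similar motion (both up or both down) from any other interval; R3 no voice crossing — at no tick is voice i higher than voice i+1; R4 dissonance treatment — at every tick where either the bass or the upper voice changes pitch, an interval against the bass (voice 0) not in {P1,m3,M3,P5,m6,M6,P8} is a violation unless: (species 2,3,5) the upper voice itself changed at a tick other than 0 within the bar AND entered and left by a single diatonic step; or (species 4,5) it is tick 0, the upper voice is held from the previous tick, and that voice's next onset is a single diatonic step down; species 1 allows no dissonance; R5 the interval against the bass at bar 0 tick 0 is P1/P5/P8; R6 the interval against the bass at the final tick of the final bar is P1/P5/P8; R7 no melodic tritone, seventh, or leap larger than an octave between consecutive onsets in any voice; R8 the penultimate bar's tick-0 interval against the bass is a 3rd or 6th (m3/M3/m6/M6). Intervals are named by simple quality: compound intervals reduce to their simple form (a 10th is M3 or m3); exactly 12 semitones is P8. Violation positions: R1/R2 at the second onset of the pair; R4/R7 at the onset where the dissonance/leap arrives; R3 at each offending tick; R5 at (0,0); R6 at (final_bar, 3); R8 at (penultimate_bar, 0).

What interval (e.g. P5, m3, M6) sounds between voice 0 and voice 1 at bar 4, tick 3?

P8

voice 0=A3 voice 1=A4 -> P8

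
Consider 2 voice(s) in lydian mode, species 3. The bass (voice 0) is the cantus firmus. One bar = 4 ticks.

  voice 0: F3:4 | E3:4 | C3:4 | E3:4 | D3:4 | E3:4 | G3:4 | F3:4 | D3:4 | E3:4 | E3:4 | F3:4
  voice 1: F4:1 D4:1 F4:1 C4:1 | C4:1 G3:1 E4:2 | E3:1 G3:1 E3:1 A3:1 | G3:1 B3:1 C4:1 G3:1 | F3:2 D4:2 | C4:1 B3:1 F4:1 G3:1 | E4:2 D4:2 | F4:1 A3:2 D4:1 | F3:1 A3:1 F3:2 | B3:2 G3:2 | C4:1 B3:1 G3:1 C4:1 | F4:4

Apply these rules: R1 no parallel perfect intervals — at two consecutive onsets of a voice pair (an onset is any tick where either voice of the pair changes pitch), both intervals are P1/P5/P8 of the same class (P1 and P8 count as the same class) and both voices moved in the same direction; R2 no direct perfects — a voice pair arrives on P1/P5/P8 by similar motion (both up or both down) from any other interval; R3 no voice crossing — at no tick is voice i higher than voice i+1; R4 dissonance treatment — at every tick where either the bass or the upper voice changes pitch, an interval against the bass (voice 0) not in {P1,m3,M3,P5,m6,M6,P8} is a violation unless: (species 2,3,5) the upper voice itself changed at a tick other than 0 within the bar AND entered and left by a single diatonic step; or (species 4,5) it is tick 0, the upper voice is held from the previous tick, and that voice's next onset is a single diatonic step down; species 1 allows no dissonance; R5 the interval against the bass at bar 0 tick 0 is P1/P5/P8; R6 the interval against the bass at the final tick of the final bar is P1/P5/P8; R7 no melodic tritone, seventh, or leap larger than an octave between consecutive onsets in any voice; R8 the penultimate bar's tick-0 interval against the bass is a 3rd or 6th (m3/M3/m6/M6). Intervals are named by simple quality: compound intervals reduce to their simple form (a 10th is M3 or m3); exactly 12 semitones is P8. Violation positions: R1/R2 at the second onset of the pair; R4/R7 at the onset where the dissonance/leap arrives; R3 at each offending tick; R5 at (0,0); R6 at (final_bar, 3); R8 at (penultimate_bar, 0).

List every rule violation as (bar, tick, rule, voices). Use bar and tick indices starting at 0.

(5, 2, R4, (0, 1))
(5, 2, R7, (1,))
(5, 3, R7, (1,))
(9, 0, R2, (0, 1))
(9, 0, R7, (1,))
(11, 0, R2, (0, 1))

bar 0: v0=F3 v1=F4 downbeat P8
bar 1: v0=E3 v1=C4 downbeat m6
bar 2: v0=C3 v1=E3 downbeat M3
bar 3: v0=E3 v1=G3 downbeat m3
bar 4: v0=D3 v1=F3 downbeat m3
bar 5: v0=E3 v1=C4 downbeat m6
bar 6: v0=G3 v1=E4 downbeat M6
bar 7: v0=F3 v1=F4 downbeat P8
bar 8: v0=D3 v1=F3 downbeat m3
bar 9: v0=E3 v1=B3 downbeat P5
bar 10: v0=E3 v1=C4 downbeat m6
bar 11: v0=F3 v1=F4 downbeat P8
  -> R4 @ bar 5 tick 2 v(0, 1): E3/F4 m2 untreated
  -> R7 @ bar 5 tick 2 v(1,): B3->F4 leap 6st
  -> R7 @ bar 5 tick 3 v(1,): F4->G3 leap 10st
  -> R2 @ bar 9 tick 0 v(0, 1): D3/F3 m3 -> E3/B3 P5 similar
  -> R7 @ bar 9 tick 0 v(1,): F3->B3 leap 6st
  -> R2 @ bar 11 tick 0 v(0, 1): E3/C4 m6 -> F3/F4 P8 similar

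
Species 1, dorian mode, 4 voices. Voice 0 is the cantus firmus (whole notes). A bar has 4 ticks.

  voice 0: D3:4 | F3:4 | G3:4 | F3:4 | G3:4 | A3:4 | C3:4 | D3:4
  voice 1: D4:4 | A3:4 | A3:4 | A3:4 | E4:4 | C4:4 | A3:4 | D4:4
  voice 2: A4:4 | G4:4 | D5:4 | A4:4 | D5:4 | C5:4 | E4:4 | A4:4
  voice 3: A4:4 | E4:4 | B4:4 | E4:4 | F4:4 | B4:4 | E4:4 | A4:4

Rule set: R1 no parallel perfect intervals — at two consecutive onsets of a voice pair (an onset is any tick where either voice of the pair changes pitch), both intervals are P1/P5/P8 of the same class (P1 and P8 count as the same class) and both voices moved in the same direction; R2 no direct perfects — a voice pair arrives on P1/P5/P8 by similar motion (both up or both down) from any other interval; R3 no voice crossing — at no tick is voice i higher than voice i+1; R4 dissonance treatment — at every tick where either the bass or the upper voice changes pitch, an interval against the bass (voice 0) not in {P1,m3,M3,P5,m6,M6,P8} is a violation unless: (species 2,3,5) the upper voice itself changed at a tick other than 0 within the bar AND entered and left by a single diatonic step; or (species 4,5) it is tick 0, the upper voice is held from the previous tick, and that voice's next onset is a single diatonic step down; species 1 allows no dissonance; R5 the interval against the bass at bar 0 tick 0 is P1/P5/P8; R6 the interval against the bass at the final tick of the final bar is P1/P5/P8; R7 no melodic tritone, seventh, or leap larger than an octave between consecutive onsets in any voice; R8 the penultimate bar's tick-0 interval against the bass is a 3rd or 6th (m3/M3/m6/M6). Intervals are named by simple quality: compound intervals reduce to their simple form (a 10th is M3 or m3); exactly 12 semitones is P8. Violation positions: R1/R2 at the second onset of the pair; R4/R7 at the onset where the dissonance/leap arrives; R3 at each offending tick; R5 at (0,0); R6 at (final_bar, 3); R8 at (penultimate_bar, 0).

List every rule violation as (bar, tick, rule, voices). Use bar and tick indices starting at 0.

bar 0: v0=D3 v1=D4 v2=A4 v3=A4 downbeat P5
bar 1: v0=F3 v1=A3 v2=G4 v3=E4 downbeat M7
bar 2: v0=G3 v1=A3 v2=D5 v3=B4 downbeat M3
bar 3: v0=F3 v1=A3 v2=A4 v3=E4 downbeat M7
bar 4: v0=G3 v1=E4 v2=D5 v3=F4 downbeat m7
bar 5: v0=A3 v1=C4 v2=C5 v3=B4 downbeat M2
bar 6: v0=C3 v1=A3 v2=E4 v3=E4 downbeat M3
bar 7: v0=D3 v1=D4 v2=A4 v3=A4 downbeat P5
  -> R1 @ bar 1 tick 0 v(1, 3): D4/A4 P5 -> A3/E4 P5 similar
  -> R3 @ bar 1 tick 0 v(2, 3): G4 above E4
  -> R4 @ bar 1 tick 0 v(0, 2): F3/G4 M2 untreated
  -> R4 @ bar 1 tick 0 v(0, 3): F3/E4 M7 untreated
  -> R3 @ bar 1 tick 1 v(2, 3): G4 above E4
  -> R3 @ bar 1 tick 2 v(2, 3): G4 above E4
  -> R3 @ bar 1 tick 3 v(2, 3): G4 above E4
  -> R2 @ bar 2 tick 0 v(0, 2): F3/G4 M2 -> G3/D5 P5 similar
  -> R3 @ bar 2 tick 0 v(2, 3): D5 above B4
  -> R4 @ bar 2 tick 0 v(0, 1): G3/A3 M2 untreated
  -> R3 @ bar 2 tick 1 v(2, 3): D5 above B4
  -> R3 @ bar 2 tick 2 v(2, 3): D5 above B4
  -> R3 @ bar 2 tick 3 v(2, 3): D5 above B4
  -> R3 @ bar 3 tick 0 v(2, 3): A4 above E4
  -> R4 @ bar 3 tick 0 v(0, 3): F3/E4 M7 untreated
  -> R3 @ bar 3 tick 1 v(2, 3): A4 above E4
  -> R3 @ bar 3 tick 2 v(2, 3): A4 above E4
  -> R3 @ bar 3 tick 3 v(2, 3): A4 above E4
  -> R2 @ bar 4 tick 0 v(0, 2): F3/A4 M3 -> G3/D5 P5 similar
  -> R3 @ bar 4 tick 0 v(2, 3): D5 above F4
  -> R4 @ bar 4 tick 0 v(0, 3): G3/F4 m7 untreated
  -> R3 @ bar 4 tick 1 v(2, 3): D5 above F4
  -> R3 @ bar 4 tick 2 v(2, 3): D5 above F4
  -> R3 @ bar 4 tick 3 v(2, 3): D5 above F4
  -> R2 @ bar 5 tick 0 v(1, 2): E4/D5 m7 -> C4/C5 P8 similar
  -> R3 @ bar 5 tick 0 v(2, 3): C5 above B4
  -> R4 @ bar 5 tick 0 v(0, 3): A3/B4 M2 untreated
  -> R7 @ bar 5 tick 0 v(3,): F4->B4 leap 6st
  -> R3 @ bar 5 tick 1 v(2, 3): C5 above B4
  -> R3 @ bar 5 tick 2 v(2, 3): C5 above B4
  -> R3 @ bar 5 tick 3 v(2, 3): C5 above B4
  -> R2 @ bar 6 tick 0 v(1, 2): C4/C5 P8 -> A3/E4 P5 similar
  -> R2 @ bar 6 tick 0 v(1, 3): C4/B4 M7 -> A3/E4 P5 similar
  -> R2 @ bar 6 tick 0 v(2, 3): C5/B4 m2 -> E4/E4 P1 similar
  -> R1 @ bar 7 tick 0 v(1, 2): A3/E4 P5 -> D4/A4 P5 similar
  -> R1 @ bar 7 tick 0 v(1, 3): A3/E4 P5 -> D4/A4 P5 similar
  -> R1 @ bar 7 tick 0 v(2, 3): E4/E4 P1 -> A4/A4 P1 similar
  -> R2 @ bar 7 tick 0 v(0, 1): C3/A3 M6 -> D3/D4 P8 similar
  -> R2 @ bar 7 tick 0 v(0, 2): C3/E4 M3 -> D3/A4 P5 similar
  -> R2 @ bar 7 tick 0 v(0, 3): C3/E4 M3 -> D3/A4 P5 similar

(1, 0, R1, (1, 3))
(1, 0, R3, (2, 3))
(1, 0, R4, (0, 2))
(1, 0, R4, (0, 3))
(1, 1, R3, (2, 3))
(1, 2, R3, (2, 3))
(1, 3, R3, (2, 3))
(2, 0, R2, (0, 2))
(2, 0, R3, (2, 3))
(2, 0, R4, (0, 1))
(2, 1, R3, (2, 3))
(2, 2, R3, (2, 3))
(2, 3, R3, (2, 3))
(3, 0, R3, (2, 3))
(3, 0, R4, (0, 3))
(3, 1, R3, (2, 3))
(3, 2, R3, (2, 3))
(3, 3, R3, (2, 3))
(4, 0, R2, (0, 2))
(4, 0, R3, (2, 3))
(4, 0, R4, (0, 3))
(4, 1, R3, (2, 3))
(4, 2, R3, (2, 3))
(4, 3, R3, (2, 3))
(5, 0, R2, (1, 2))
(5, 0, R3, (2, 3))
(5, 0, R4, (0, 3))
(5, 0, R7, (3,))
(5, 1, R3, (2, 3))
(5, 2, R3, (2, 3))
(5, 3, R3, (2, 3))
(6, 0, R2, (1, 2))
(6, 0, R2, (1, 3))
(6, 0, R2, (2, 3))
(7, 0, R1, (1, 2))
(7, 0, R1, (1, 3))
(7, 0, R1, (2, 3))
(7, 0, R2, (0, 1))
(7, 0, R2, (0, 2))
(7, 0, R2, (0, 3))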